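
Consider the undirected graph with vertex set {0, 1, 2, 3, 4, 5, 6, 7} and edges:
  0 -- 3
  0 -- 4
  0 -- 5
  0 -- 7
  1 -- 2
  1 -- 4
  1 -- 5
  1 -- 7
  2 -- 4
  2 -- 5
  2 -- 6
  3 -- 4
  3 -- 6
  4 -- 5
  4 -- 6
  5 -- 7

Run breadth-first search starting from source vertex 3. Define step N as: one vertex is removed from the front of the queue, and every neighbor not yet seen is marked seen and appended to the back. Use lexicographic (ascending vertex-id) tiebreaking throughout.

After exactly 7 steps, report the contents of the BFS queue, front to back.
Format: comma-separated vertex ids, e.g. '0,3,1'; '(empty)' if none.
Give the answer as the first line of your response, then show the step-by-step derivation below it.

2

step 1: dequeue 3; queue=[0,4,6]; order=3
step 2: dequeue 0; queue=[4,6,5,7]; order=3,0
step 3: dequeue 4; queue=[6,5,7,1,2]; order=3,0,4
step 4: dequeue 6; queue=[5,7,1,2]; order=3,0,4,6
step 5: dequeue 5; queue=[7,1,2]; order=3,0,4,6,5
step 6: dequeue 7; queue=[1,2]; order=3,0,4,6,5,7
step 7: dequeue 1; queue=[2]; order=3,0,4,6,5,7,1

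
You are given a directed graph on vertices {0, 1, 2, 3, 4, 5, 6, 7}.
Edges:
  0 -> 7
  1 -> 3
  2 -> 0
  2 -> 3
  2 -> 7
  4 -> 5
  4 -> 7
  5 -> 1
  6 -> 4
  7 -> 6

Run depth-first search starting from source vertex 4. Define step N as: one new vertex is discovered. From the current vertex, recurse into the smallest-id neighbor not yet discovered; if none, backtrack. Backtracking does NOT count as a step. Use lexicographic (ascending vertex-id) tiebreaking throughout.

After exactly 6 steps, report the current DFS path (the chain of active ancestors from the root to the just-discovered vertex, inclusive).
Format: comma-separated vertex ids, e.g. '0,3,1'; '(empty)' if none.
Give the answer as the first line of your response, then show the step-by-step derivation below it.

4,7,6

step 1: discover 4; path=4; order=4
step 2: discover 5; path=4>5; order=4,5
step 3: discover 1; path=4>5>1; order=4,5,1
step 4: discover 3; path=4>5>1>3; order=4,5,1,3
step 5: discover 7; path=4>7; order=4,5,1,3,7
step 6: discover 6; path=4>7>6; order=4,5,1,3,7,6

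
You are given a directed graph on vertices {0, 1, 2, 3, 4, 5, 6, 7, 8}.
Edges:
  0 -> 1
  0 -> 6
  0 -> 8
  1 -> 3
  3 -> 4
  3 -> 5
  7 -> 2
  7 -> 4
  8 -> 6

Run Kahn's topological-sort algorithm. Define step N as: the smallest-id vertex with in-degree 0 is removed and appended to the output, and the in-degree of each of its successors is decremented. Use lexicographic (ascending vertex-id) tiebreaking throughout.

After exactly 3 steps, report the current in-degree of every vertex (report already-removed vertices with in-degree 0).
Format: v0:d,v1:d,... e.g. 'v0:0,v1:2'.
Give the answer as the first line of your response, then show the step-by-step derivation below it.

v0:0,v1:0,v2:1,v3:0,v4:1,v5:0,v6:1,v7:0,v8:0

step 1: output 0; order=[0]; indeg=(0,0,1,1,2,1,1,0,0)
step 2: output 1; order=[0,1]; indeg=(0,0,1,0,2,1,1,0,0)
step 3: output 3; order=[0,1,3]; indeg=(0,0,1,0,1,0,1,0,0)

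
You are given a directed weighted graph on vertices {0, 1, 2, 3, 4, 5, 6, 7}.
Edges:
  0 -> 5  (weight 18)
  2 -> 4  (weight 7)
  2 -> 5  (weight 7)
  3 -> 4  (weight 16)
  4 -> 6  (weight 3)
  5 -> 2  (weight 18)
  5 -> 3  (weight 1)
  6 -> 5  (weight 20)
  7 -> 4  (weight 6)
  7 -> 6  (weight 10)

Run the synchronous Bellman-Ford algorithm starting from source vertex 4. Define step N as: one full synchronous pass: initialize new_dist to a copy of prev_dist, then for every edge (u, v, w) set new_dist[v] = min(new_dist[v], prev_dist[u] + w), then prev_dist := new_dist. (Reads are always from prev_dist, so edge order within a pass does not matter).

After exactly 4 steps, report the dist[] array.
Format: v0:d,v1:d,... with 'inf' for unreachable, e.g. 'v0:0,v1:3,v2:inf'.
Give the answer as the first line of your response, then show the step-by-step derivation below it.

v0:inf,v1:inf,v2:41,v3:24,v4:0,v5:23,v6:3,v7:inf

step 1: dist = v0:inf,v1:inf,v2:inf,v3:inf,v4:0,v5:inf,v6:3,v7:inf
step 2: dist = v0:inf,v1:inf,v2:inf,v3:inf,v4:0,v5:23,v6:3,v7:inf
step 3: dist = v0:inf,v1:inf,v2:41,v3:24,v4:0,v5:23,v6:3,v7:inf
step 4: dist = v0:inf,v1:inf,v2:41,v3:24,v4:0,v5:23,v6:3,v7:inf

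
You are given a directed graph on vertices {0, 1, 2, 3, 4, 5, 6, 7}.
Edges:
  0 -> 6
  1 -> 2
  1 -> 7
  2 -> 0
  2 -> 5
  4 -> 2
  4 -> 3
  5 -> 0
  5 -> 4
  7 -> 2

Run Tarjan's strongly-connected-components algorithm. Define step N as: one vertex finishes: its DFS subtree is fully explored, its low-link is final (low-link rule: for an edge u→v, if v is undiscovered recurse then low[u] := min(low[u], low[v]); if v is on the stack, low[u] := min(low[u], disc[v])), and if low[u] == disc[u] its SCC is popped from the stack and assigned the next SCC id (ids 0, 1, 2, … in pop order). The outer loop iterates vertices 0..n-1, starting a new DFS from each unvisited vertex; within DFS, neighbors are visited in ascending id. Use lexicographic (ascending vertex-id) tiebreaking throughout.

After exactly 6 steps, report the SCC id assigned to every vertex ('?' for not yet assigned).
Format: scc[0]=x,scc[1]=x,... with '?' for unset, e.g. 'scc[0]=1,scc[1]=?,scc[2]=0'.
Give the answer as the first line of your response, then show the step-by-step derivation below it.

scc[0]=1,scc[1]=?,scc[2]=3,scc[3]=2,scc[4]=3,scc[5]=3,scc[6]=0,scc[7]=?

step 1: low=(low[0]=0,low[1]=?,low[2]=?,low[3]=?,low[4]=?,low[5]=?,low[6]=1,low[7]=?); scc=(scc[0]=?,scc[1]=?,scc[2]=?,scc[3]=?,scc[4]=?,scc[5]=?,scc[6]=0,scc[7]=?)
step 2: low=(low[0]=0,low[1]=?,low[2]=?,low[3]=?,low[4]=?,low[5]=?,low[6]=1,low[7]=?); scc=(scc[0]=1,scc[1]=?,scc[2]=?,scc[3]=?,scc[4]=?,scc[5]=?,scc[6]=0,scc[7]=?)
step 3: low=(low[0]=0,low[1]=2,low[2]=3,low[3]=6,low[4]=3,low[5]=4,low[6]=1,low[7]=?); scc=(scc[0]=1,scc[1]=?,scc[2]=?,scc[3]=2,scc[4]=?,scc[5]=?,scc[6]=0,scc[7]=?)
step 4: low=(low[0]=0,low[1]=2,low[2]=3,low[3]=6,low[4]=3,low[5]=4,low[6]=1,low[7]=?); scc=(scc[0]=1,scc[1]=?,scc[2]=?,scc[3]=2,scc[4]=?,scc[5]=?,scc[6]=0,scc[7]=?)
step 5: low=(low[0]=0,low[1]=2,low[2]=3,low[3]=6,low[4]=3,low[5]=3,low[6]=1,low[7]=?); scc=(scc[0]=1,scc[1]=?,scc[2]=?,scc[3]=2,scc[4]=?,scc[5]=?,scc[6]=0,scc[7]=?)
step 6: low=(low[0]=0,low[1]=2,low[2]=3,low[3]=6,low[4]=3,low[5]=3,low[6]=1,low[7]=?); scc=(scc[0]=1,scc[1]=?,scc[2]=3,scc[3]=2,scc[4]=3,scc[5]=3,scc[6]=0,scc[7]=?)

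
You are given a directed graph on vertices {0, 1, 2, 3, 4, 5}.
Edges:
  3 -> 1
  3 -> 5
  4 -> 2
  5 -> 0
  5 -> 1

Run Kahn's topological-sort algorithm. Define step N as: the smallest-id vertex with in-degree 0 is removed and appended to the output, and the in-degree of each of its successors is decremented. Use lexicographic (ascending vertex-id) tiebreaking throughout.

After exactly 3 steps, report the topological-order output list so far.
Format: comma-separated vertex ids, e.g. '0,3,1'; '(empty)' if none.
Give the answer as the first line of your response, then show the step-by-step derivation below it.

3,4,2

step 1: output 3; order=[3]; indeg=(1,1,1,0,0,0)
step 2: output 4; order=[3,4]; indeg=(1,1,0,0,0,0)
step 3: output 2; order=[3,4,2]; indeg=(1,1,0,0,0,0)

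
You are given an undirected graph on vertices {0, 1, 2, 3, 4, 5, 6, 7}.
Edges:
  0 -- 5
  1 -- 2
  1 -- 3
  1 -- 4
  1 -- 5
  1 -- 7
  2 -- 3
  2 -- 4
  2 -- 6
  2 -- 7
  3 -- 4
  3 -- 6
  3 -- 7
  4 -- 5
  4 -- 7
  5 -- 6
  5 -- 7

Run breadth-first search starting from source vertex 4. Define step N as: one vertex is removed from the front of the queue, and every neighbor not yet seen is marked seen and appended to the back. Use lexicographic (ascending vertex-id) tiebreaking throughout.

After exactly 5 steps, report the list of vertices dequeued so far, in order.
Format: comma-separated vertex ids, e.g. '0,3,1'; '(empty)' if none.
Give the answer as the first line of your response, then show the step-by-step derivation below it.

4,1,2,3,5

step 1: dequeue 4; queue=[1,2,3,5,7]; order=4
step 2: dequeue 1; queue=[2,3,5,7]; order=4,1
step 3: dequeue 2; queue=[3,5,7,6]; order=4,1,2
step 4: dequeue 3; queue=[5,7,6]; order=4,1,2,3
step 5: dequeue 5; queue=[7,6,0]; order=4,1,2,3,5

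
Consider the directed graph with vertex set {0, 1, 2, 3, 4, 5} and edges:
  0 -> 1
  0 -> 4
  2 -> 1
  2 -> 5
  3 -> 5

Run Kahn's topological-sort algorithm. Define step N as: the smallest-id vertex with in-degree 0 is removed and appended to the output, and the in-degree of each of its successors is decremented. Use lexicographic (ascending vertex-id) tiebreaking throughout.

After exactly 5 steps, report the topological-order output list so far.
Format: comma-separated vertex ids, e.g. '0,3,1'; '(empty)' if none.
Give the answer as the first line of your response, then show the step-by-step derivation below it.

0,2,1,3,4

step 1: output 0; order=[0]; indeg=(0,1,0,0,0,2)
step 2: output 2; order=[0,2]; indeg=(0,0,0,0,0,1)
step 3: output 1; order=[0,2,1]; indeg=(0,0,0,0,0,1)
step 4: output 3; order=[0,2,1,3]; indeg=(0,0,0,0,0,0)
step 5: output 4; order=[0,2,1,3,4]; indeg=(0,0,0,0,0,0)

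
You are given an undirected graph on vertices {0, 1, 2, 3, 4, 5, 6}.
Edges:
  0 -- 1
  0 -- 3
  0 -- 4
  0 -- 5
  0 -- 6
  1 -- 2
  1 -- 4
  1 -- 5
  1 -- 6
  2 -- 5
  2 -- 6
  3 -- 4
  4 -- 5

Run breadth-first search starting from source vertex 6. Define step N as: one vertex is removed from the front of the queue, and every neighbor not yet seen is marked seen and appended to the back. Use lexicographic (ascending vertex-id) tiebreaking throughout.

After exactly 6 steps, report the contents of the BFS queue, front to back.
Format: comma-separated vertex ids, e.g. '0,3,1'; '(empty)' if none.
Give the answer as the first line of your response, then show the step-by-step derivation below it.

5

step 1: dequeue 6; queue=[0,1,2]; order=6
step 2: dequeue 0; queue=[1,2,3,4,5]; order=6,0
step 3: dequeue 1; queue=[2,3,4,5]; order=6,0,1
step 4: dequeue 2; queue=[3,4,5]; order=6,0,1,2
step 5: dequeue 3; queue=[4,5]; order=6,0,1,2,3
step 6: dequeue 4; queue=[5]; order=6,0,1,2,3,4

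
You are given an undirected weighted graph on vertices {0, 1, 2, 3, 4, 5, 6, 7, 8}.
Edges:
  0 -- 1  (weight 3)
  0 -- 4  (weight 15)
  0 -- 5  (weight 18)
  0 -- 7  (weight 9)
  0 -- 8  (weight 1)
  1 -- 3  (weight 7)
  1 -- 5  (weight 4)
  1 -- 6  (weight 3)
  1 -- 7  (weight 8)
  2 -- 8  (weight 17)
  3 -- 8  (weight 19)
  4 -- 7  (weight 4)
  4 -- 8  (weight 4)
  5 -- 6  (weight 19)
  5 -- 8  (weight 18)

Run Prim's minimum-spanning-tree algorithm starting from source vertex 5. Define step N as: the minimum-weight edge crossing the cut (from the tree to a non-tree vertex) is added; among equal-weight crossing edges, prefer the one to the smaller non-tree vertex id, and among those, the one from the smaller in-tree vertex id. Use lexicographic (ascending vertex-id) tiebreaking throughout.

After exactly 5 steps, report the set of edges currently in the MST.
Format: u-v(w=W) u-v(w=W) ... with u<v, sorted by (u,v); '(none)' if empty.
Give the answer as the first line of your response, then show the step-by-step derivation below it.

0-1(w=3) 0-8(w=1) 1-5(w=4) 1-6(w=3) 4-8(w=4)

step 1: add edge 1-5 (w=4); MST = {1-5(w=4)}
step 2: add edge 0-1 (w=3); MST = {0-1(w=3) 1-5(w=4)}
step 3: add edge 0-8 (w=1); MST = {0-1(w=3) 0-8(w=1) 1-5(w=4)}
step 4: add edge 1-6 (w=3); MST = {0-1(w=3) 0-8(w=1) 1-5(w=4) 1-6(w=3)}
step 5: add edge 4-8 (w=4); MST = {0-1(w=3) 0-8(w=1) 1-5(w=4) 1-6(w=3) 4-8(w=4)}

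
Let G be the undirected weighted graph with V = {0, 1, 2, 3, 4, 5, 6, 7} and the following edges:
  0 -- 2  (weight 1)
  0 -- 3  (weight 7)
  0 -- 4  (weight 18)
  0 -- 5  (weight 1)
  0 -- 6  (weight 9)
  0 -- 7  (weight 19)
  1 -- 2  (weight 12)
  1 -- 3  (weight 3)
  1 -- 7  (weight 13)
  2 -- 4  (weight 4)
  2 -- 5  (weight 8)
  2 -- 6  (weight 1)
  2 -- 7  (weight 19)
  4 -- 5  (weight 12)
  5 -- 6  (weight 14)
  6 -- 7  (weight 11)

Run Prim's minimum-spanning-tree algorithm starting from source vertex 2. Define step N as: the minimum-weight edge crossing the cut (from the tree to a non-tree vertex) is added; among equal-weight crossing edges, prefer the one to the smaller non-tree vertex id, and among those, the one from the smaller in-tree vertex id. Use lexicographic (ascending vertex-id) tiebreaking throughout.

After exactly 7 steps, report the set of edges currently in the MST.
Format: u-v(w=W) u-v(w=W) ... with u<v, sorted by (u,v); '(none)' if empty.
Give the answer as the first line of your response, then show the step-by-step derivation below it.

0-2(w=1) 0-3(w=7) 0-5(w=1) 1-3(w=3) 2-4(w=4) 2-6(w=1) 6-7(w=11)

step 1: add edge 0-2 (w=1); MST = {0-2(w=1)}
step 2: add edge 0-5 (w=1); MST = {0-2(w=1) 0-5(w=1)}
step 3: add edge 2-6 (w=1); MST = {0-2(w=1) 0-5(w=1) 2-6(w=1)}
step 4: add edge 2-4 (w=4); MST = {0-2(w=1) 0-5(w=1) 2-4(w=4) 2-6(w=1)}
step 5: add edge 0-3 (w=7); MST = {0-2(w=1) 0-3(w=7) 0-5(w=1) 2-4(w=4) 2-6(w=1)}
step 6: add edge 1-3 (w=3); MST = {0-2(w=1) 0-3(w=7) 0-5(w=1) 1-3(w=3) 2-4(w=4) 2-6(w=1)}
step 7: add edge 6-7 (w=11); MST = {0-2(w=1) 0-3(w=7) 0-5(w=1) 1-3(w=3) 2-4(w=4) 2-6(w=1) 6-7(w=11)}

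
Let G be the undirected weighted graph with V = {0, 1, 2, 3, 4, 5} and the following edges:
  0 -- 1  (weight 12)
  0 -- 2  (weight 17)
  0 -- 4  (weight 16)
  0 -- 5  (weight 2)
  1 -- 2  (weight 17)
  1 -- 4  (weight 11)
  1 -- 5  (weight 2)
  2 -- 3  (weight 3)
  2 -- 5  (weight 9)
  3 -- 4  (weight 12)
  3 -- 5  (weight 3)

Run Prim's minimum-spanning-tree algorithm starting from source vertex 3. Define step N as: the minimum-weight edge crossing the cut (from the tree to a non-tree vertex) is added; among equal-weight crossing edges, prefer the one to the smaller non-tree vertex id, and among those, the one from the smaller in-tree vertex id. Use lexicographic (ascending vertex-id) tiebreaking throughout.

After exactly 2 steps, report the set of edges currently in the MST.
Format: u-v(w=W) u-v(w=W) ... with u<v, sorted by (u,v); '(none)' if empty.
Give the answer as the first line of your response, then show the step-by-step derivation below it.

2-3(w=3) 3-5(w=3)

step 1: add edge 2-3 (w=3); MST = {2-3(w=3)}
step 2: add edge 3-5 (w=3); MST = {2-3(w=3) 3-5(w=3)}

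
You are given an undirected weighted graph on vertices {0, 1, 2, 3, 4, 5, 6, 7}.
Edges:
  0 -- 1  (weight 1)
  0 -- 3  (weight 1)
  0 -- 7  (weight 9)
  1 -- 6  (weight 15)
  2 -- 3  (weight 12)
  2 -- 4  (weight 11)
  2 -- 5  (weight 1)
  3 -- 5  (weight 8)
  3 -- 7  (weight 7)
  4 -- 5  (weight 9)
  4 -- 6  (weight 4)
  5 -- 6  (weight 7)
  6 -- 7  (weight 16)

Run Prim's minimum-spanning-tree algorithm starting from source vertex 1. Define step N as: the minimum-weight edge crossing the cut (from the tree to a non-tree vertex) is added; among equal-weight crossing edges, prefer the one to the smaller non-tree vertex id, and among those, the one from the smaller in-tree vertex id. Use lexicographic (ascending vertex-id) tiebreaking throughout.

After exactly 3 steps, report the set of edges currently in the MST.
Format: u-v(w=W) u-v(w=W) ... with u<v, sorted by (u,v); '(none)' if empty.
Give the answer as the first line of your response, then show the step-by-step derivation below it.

0-1(w=1) 0-3(w=1) 3-7(w=7)

step 1: add edge 0-1 (w=1); MST = {0-1(w=1)}
step 2: add edge 0-3 (w=1); MST = {0-1(w=1) 0-3(w=1)}
step 3: add edge 3-7 (w=7); MST = {0-1(w=1) 0-3(w=1) 3-7(w=7)}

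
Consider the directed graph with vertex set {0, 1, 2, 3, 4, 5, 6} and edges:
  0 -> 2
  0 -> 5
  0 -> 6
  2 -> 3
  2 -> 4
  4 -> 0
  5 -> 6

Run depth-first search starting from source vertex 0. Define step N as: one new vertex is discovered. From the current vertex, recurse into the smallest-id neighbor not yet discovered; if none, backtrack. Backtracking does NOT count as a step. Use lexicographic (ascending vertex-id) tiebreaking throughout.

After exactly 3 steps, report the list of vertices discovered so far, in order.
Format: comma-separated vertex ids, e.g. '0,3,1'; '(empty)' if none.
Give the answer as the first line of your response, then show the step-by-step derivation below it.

0,2,3

step 1: discover 0; path=0; order=0
step 2: discover 2; path=0>2; order=0,2
step 3: discover 3; path=0>2>3; order=0,2,3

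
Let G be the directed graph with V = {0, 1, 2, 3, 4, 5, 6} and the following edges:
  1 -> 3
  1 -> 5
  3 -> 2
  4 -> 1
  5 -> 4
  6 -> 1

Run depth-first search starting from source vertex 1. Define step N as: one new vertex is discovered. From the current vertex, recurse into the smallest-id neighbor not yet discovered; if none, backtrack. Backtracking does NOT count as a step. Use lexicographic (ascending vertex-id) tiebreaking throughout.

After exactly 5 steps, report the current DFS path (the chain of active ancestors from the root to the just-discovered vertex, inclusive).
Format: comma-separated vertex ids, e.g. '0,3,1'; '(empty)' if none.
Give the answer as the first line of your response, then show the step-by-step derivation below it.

1,5,4

step 1: discover 1; path=1; order=1
step 2: discover 3; path=1>3; order=1,3
step 3: discover 2; path=1>3>2; order=1,3,2
step 4: discover 5; path=1>5; order=1,3,2,5
step 5: discover 4; path=1>5>4; order=1,3,2,5,4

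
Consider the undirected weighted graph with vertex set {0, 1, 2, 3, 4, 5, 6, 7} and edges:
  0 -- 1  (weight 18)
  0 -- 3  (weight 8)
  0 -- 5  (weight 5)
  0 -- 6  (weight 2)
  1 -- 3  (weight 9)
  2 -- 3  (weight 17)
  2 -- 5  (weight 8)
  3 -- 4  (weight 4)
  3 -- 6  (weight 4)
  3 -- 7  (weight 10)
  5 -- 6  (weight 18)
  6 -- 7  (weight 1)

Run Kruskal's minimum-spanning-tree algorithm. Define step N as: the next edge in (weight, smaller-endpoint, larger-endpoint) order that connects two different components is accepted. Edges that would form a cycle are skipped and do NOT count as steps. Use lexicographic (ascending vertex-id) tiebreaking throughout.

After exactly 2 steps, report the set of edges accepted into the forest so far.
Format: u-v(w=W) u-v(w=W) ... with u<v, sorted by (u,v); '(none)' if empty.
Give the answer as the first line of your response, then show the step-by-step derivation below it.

0-6(w=2) 6-7(w=1)

step 1: add edge 6-7 (w=1); MST = {6-7(w=1)}
step 2: add edge 0-6 (w=2); MST = {0-6(w=2) 6-7(w=1)}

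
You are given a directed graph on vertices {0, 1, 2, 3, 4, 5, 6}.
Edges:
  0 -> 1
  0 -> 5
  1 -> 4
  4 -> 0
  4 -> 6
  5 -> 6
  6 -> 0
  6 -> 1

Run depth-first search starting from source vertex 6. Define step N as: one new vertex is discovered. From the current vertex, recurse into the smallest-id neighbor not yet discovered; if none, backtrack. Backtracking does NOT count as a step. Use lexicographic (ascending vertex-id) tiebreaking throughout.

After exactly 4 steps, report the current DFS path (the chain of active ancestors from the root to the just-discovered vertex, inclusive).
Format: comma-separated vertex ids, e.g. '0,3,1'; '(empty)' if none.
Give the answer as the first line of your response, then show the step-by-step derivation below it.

6,0,1,4

step 1: discover 6; path=6; order=6
step 2: discover 0; path=6>0; order=6,0
step 3: discover 1; path=6>0>1; order=6,0,1
step 4: discover 4; path=6>0>1>4; order=6,0,1,4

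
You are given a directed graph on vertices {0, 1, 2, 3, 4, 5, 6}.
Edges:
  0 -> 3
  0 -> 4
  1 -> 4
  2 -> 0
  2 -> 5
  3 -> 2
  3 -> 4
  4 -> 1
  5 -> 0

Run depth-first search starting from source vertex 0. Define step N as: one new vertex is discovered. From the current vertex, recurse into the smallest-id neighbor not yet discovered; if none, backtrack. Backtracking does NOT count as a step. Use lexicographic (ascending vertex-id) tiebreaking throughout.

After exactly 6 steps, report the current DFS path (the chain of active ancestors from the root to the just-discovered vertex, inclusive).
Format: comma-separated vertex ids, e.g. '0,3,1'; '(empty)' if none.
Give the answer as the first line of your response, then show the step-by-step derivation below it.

0,3,4,1

step 1: discover 0; path=0; order=0
step 2: discover 3; path=0>3; order=0,3
step 3: discover 2; path=0>3>2; order=0,3,2
step 4: discover 5; path=0>3>2>5; order=0,3,2,5
step 5: discover 4; path=0>3>4; order=0,3,2,5,4
step 6: discover 1; path=0>3>4>1; order=0,3,2,5,4,1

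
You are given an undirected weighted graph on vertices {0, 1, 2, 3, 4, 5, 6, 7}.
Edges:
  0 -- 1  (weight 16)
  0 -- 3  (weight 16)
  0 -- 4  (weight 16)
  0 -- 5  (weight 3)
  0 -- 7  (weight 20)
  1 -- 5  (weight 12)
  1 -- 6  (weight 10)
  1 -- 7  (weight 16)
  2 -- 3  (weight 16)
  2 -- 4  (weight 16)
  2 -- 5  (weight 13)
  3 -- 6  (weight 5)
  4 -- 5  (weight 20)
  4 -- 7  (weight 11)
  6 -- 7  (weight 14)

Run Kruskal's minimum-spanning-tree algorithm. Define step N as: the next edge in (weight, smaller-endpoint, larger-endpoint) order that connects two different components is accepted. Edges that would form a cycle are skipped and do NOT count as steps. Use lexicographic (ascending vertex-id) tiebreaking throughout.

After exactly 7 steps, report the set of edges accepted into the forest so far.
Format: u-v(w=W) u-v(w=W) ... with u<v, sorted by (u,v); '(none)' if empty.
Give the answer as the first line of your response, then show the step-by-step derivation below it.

0-5(w=3) 1-5(w=12) 1-6(w=10) 2-5(w=13) 3-6(w=5) 4-7(w=11) 6-7(w=14)

step 1: add edge 0-5 (w=3); MST = {0-5(w=3)}
step 2: add edge 3-6 (w=5); MST = {0-5(w=3) 3-6(w=5)}
step 3: add edge 1-6 (w=10); MST = {0-5(w=3) 1-6(w=10) 3-6(w=5)}
step 4: add edge 4-7 (w=11); MST = {0-5(w=3) 1-6(w=10) 3-6(w=5) 4-7(w=11)}
step 5: add edge 1-5 (w=12); MST = {0-5(w=3) 1-5(w=12) 1-6(w=10) 3-6(w=5) 4-7(w=11)}
step 6: add edge 2-5 (w=13); MST = {0-5(w=3) 1-5(w=12) 1-6(w=10) 2-5(w=13) 3-6(w=5) 4-7(w=11)}
step 7: add edge 6-7 (w=14); MST = {0-5(w=3) 1-5(w=12) 1-6(w=10) 2-5(w=13) 3-6(w=5) 4-7(w=11) 6-7(w=14)}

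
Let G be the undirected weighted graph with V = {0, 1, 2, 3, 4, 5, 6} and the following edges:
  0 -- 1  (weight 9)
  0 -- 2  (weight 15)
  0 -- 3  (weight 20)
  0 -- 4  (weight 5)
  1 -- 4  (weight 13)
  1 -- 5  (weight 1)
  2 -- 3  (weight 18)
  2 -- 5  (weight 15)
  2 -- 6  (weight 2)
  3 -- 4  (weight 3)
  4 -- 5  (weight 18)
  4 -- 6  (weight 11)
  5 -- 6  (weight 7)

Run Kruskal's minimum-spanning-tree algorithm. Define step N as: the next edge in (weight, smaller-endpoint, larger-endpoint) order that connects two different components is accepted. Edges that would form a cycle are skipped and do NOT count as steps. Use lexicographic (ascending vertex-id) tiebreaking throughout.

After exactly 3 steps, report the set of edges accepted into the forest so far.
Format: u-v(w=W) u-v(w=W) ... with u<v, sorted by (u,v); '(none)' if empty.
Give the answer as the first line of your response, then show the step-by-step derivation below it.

1-5(w=1) 2-6(w=2) 3-4(w=3)

step 1: add edge 1-5 (w=1); MST = {1-5(w=1)}
step 2: add edge 2-6 (w=2); MST = {1-5(w=1) 2-6(w=2)}
step 3: add edge 3-4 (w=3); MST = {1-5(w=1) 2-6(w=2) 3-4(w=3)}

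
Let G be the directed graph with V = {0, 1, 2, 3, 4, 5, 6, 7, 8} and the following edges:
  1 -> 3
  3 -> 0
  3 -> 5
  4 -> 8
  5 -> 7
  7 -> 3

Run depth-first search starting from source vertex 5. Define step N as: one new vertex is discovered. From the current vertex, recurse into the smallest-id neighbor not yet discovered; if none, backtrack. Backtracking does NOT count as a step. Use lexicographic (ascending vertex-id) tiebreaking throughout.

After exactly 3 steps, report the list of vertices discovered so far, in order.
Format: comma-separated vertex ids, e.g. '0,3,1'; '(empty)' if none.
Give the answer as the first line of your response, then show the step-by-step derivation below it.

5,7,3

step 1: discover 5; path=5; order=5
step 2: discover 7; path=5>7; order=5,7
step 3: discover 3; path=5>7>3; order=5,7,3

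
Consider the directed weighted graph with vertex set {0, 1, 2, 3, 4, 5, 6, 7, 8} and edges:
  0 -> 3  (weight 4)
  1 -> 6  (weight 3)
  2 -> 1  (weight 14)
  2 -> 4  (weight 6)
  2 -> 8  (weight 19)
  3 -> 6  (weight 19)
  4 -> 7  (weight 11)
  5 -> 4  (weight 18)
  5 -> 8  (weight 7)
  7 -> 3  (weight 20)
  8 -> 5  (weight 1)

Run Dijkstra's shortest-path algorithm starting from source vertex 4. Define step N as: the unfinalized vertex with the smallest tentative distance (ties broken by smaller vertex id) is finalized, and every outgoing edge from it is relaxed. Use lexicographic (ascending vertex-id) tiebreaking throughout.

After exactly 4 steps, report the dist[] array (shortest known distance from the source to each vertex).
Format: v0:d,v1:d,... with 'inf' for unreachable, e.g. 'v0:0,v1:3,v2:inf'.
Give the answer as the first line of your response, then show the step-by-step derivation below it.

v0:inf,v1:inf,v2:inf,v3:31,v4:0,v5:inf,v6:50,v7:11,v8:inf

step 1: dist = v0:inf,v1:inf,v2:inf,v3:inf,v4:0,v5:inf,v6:inf,v7:11,v8:inf
step 2: dist = v0:inf,v1:inf,v2:inf,v3:31,v4:0,v5:inf,v6:inf,v7:11,v8:inf
step 3: dist = v0:inf,v1:inf,v2:inf,v3:31,v4:0,v5:inf,v6:50,v7:11,v8:inf
step 4: dist = v0:inf,v1:inf,v2:inf,v3:31,v4:0,v5:inf,v6:50,v7:11,v8:inf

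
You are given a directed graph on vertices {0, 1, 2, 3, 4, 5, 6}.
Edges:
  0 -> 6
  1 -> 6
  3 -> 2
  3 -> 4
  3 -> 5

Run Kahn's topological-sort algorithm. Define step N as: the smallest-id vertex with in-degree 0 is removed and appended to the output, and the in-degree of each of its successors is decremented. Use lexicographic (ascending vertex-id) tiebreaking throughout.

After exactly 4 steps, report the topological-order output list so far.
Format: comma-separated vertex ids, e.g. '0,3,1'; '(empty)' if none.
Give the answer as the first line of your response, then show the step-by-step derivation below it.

0,1,3,2

step 1: output 0; order=[0]; indeg=(0,0,1,0,1,1,1)
step 2: output 1; order=[0,1]; indeg=(0,0,1,0,1,1,0)
step 3: output 3; order=[0,1,3]; indeg=(0,0,0,0,0,0,0)
step 4: output 2; order=[0,1,3,2]; indeg=(0,0,0,0,0,0,0)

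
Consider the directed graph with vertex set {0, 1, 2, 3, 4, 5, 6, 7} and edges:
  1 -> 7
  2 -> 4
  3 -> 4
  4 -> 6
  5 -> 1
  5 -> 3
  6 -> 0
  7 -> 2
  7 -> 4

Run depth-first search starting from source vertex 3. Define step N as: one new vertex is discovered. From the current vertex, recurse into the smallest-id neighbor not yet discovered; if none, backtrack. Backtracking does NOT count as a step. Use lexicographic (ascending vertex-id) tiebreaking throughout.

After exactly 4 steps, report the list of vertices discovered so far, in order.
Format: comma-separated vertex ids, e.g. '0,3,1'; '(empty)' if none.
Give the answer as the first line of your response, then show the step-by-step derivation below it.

3,4,6,0

step 1: discover 3; path=3; order=3
step 2: discover 4; path=3>4; order=3,4
step 3: discover 6; path=3>4>6; order=3,4,6
step 4: discover 0; path=3>4>6>0; order=3,4,6,0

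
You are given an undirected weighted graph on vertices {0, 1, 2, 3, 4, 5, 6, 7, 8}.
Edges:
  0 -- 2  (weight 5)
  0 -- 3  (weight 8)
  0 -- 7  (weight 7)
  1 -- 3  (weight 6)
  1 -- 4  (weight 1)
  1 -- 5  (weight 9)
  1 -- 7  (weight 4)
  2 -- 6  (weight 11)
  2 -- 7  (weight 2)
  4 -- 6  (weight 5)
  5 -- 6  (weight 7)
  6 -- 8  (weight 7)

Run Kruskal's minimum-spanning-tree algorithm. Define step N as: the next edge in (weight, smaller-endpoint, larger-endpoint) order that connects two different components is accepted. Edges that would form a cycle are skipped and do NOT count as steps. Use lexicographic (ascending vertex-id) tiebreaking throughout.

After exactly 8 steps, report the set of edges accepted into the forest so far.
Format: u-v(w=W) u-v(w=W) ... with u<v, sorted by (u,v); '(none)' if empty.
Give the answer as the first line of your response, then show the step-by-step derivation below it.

0-2(w=5) 1-3(w=6) 1-4(w=1) 1-7(w=4) 2-7(w=2) 4-6(w=5) 5-6(w=7) 6-8(w=7)

step 1: add edge 1-4 (w=1); MST = {1-4(w=1)}
step 2: add edge 2-7 (w=2); MST = {1-4(w=1) 2-7(w=2)}
step 3: add edge 1-7 (w=4); MST = {1-4(w=1) 1-7(w=4) 2-7(w=2)}
step 4: add edge 0-2 (w=5); MST = {0-2(w=5) 1-4(w=1) 1-7(w=4) 2-7(w=2)}
step 5: add edge 4-6 (w=5); MST = {0-2(w=5) 1-4(w=1) 1-7(w=4) 2-7(w=2) 4-6(w=5)}
step 6: add edge 1-3 (w=6); MST = {0-2(w=5) 1-3(w=6) 1-4(w=1) 1-7(w=4) 2-7(w=2) 4-6(w=5)}
step 7: add edge 5-6 (w=7); MST = {0-2(w=5) 1-3(w=6) 1-4(w=1) 1-7(w=4) 2-7(w=2) 4-6(w=5) 5-6(w=7)}
step 8: add edge 6-8 (w=7); MST = {0-2(w=5) 1-3(w=6) 1-4(w=1) 1-7(w=4) 2-7(w=2) 4-6(w=5) 5-6(w=7) 6-8(w=7)}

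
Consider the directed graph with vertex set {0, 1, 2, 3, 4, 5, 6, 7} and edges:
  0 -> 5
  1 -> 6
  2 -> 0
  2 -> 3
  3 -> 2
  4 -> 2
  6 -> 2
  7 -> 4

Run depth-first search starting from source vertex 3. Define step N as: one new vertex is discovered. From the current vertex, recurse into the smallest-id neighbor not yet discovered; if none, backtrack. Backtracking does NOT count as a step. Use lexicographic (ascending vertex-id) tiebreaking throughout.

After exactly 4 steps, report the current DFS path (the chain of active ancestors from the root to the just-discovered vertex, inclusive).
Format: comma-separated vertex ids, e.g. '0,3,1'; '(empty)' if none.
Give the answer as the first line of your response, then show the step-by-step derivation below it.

3,2,0,5

step 1: discover 3; path=3; order=3
step 2: discover 2; path=3>2; order=3,2
step 3: discover 0; path=3>2>0; order=3,2,0
step 4: discover 5; path=3>2>0>5; order=3,2,0,5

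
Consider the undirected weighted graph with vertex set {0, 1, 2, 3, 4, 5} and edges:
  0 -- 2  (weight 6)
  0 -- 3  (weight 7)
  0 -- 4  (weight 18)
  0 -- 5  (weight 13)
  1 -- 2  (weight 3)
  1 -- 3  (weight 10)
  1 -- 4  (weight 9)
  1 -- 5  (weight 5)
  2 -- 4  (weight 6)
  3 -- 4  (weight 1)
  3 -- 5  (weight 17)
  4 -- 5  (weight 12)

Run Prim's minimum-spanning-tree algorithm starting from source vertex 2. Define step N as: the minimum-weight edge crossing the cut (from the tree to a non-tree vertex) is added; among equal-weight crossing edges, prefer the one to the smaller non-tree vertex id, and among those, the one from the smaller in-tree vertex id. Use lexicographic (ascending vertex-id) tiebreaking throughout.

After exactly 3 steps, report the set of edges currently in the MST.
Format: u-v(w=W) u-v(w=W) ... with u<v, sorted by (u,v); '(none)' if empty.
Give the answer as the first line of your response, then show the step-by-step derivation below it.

0-2(w=6) 1-2(w=3) 1-5(w=5)

step 1: add edge 1-2 (w=3); MST = {1-2(w=3)}
step 2: add edge 1-5 (w=5); MST = {1-2(w=3) 1-5(w=5)}
step 3: add edge 0-2 (w=6); MST = {0-2(w=6) 1-2(w=3) 1-5(w=5)}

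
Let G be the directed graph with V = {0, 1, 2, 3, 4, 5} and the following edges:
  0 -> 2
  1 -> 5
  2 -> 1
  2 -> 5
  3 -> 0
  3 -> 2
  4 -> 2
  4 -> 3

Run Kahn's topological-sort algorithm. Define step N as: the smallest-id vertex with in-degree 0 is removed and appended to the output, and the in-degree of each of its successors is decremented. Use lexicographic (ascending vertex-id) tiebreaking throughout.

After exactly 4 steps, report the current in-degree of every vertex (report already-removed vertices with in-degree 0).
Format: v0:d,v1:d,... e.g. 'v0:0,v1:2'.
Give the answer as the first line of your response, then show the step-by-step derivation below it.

v0:0,v1:0,v2:0,v3:0,v4:0,v5:1

step 1: output 4; order=[4]; indeg=(1,1,2,0,0,2)
step 2: output 3; order=[4,3]; indeg=(0,1,1,0,0,2)
step 3: output 0; order=[4,3,0]; indeg=(0,1,0,0,0,2)
step 4: output 2; order=[4,3,0,2]; indeg=(0,0,0,0,0,1)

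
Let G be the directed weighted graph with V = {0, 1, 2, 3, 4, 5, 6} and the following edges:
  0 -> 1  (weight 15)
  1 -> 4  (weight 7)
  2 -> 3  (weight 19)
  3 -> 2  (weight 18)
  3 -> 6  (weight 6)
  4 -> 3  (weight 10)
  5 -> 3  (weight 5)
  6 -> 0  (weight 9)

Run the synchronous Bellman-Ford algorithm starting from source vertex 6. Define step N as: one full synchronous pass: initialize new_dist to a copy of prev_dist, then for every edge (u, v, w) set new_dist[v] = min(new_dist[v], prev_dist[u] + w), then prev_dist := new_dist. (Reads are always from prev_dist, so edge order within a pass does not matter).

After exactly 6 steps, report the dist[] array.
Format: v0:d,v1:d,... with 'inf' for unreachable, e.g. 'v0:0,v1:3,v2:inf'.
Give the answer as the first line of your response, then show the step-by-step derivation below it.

v0:9,v1:24,v2:59,v3:41,v4:31,v5:inf,v6:0

step 1: dist = v0:9,v1:inf,v2:inf,v3:inf,v4:inf,v5:inf,v6:0
step 2: dist = v0:9,v1:24,v2:inf,v3:inf,v4:inf,v5:inf,v6:0
step 3: dist = v0:9,v1:24,v2:inf,v3:inf,v4:31,v5:inf,v6:0
step 4: dist = v0:9,v1:24,v2:inf,v3:41,v4:31,v5:inf,v6:0
step 5: dist = v0:9,v1:24,v2:59,v3:41,v4:31,v5:inf,v6:0
step 6: dist = v0:9,v1:24,v2:59,v3:41,v4:31,v5:inf,v6:0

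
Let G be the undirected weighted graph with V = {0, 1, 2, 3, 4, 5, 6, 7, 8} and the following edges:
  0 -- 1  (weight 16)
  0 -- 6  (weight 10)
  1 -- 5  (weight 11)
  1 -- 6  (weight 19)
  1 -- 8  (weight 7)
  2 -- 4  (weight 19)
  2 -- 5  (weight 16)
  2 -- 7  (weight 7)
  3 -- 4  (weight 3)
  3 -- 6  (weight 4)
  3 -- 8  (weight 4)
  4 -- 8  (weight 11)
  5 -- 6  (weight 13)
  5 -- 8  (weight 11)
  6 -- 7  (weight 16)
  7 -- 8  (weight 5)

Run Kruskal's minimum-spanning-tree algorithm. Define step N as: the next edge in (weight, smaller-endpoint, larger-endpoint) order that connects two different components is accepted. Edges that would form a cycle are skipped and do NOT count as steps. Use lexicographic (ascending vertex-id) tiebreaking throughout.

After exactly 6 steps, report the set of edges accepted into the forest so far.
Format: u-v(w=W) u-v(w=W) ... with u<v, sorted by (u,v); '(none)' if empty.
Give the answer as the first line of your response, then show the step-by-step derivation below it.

1-8(w=7) 2-7(w=7) 3-4(w=3) 3-6(w=4) 3-8(w=4) 7-8(w=5)

step 1: add edge 3-4 (w=3); MST = {3-4(w=3)}
step 2: add edge 3-6 (w=4); MST = {3-4(w=3) 3-6(w=4)}
step 3: add edge 3-8 (w=4); MST = {3-4(w=3) 3-6(w=4) 3-8(w=4)}
step 4: add edge 7-8 (w=5); MST = {3-4(w=3) 3-6(w=4) 3-8(w=4) 7-8(w=5)}
step 5: add edge 1-8 (w=7); MST = {1-8(w=7) 3-4(w=3) 3-6(w=4) 3-8(w=4) 7-8(w=5)}
step 6: add edge 2-7 (w=7); MST = {1-8(w=7) 2-7(w=7) 3-4(w=3) 3-6(w=4) 3-8(w=4) 7-8(w=5)}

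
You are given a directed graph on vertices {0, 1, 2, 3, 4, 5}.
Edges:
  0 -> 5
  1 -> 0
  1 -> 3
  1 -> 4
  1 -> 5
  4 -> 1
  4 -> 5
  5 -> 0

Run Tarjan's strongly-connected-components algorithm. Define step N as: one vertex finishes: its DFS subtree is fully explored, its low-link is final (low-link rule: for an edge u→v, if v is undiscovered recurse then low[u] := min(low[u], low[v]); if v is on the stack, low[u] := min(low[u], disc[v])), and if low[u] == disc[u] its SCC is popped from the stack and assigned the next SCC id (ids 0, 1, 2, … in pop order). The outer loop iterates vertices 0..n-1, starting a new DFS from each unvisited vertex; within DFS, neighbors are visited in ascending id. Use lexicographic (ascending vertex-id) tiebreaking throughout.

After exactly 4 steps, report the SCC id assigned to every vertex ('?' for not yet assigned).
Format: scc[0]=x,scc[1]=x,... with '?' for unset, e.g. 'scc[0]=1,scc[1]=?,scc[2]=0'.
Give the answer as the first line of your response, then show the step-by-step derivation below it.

scc[0]=0,scc[1]=?,scc[2]=?,scc[3]=1,scc[4]=?,scc[5]=0

step 1: low=(low[0]=0,low[1]=?,low[2]=?,low[3]=?,low[4]=?,low[5]=0); scc=(scc[0]=?,scc[1]=?,scc[2]=?,scc[3]=?,scc[4]=?,scc[5]=?)
step 2: low=(low[0]=0,low[1]=?,low[2]=?,low[3]=?,low[4]=?,low[5]=0); scc=(scc[0]=0,scc[1]=?,scc[2]=?,scc[3]=?,scc[4]=?,scc[5]=0)
step 3: low=(low[0]=0,low[1]=2,low[2]=?,low[3]=3,low[4]=?,low[5]=0); scc=(scc[0]=0,scc[1]=?,scc[2]=?,scc[3]=1,scc[4]=?,scc[5]=0)
step 4: low=(low[0]=0,low[1]=2,low[2]=?,low[3]=3,low[4]=2,low[5]=0); scc=(scc[0]=0,scc[1]=?,scc[2]=?,scc[3]=1,scc[4]=?,scc[5]=0)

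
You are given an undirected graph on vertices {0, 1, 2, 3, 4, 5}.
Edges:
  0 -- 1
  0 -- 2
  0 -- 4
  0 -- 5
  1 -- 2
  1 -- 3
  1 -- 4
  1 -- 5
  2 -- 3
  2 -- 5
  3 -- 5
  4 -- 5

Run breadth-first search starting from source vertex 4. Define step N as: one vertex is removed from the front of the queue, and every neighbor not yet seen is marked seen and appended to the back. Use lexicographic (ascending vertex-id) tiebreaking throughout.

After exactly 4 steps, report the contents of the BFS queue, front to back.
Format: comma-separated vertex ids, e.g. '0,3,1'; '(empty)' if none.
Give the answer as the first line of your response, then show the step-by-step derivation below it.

2,3

step 1: dequeue 4; queue=[0,1,5]; order=4
step 2: dequeue 0; queue=[1,5,2]; order=4,0
step 3: dequeue 1; queue=[5,2,3]; order=4,0,1
step 4: dequeue 5; queue=[2,3]; order=4,0,1,5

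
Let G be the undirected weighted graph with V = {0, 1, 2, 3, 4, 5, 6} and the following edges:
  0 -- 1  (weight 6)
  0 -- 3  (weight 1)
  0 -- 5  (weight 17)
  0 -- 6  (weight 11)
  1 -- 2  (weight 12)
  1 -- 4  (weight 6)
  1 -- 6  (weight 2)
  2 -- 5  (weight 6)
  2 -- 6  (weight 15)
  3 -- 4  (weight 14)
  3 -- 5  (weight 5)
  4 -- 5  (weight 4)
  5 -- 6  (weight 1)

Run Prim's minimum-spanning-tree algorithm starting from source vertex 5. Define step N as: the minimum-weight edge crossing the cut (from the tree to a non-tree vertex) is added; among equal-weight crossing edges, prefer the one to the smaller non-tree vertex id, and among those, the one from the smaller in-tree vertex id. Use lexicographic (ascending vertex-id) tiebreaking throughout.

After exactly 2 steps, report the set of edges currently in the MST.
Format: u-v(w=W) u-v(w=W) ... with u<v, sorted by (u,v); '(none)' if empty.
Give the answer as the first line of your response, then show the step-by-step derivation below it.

1-6(w=2) 5-6(w=1)

step 1: add edge 5-6 (w=1); MST = {5-6(w=1)}
step 2: add edge 1-6 (w=2); MST = {1-6(w=2) 5-6(w=1)}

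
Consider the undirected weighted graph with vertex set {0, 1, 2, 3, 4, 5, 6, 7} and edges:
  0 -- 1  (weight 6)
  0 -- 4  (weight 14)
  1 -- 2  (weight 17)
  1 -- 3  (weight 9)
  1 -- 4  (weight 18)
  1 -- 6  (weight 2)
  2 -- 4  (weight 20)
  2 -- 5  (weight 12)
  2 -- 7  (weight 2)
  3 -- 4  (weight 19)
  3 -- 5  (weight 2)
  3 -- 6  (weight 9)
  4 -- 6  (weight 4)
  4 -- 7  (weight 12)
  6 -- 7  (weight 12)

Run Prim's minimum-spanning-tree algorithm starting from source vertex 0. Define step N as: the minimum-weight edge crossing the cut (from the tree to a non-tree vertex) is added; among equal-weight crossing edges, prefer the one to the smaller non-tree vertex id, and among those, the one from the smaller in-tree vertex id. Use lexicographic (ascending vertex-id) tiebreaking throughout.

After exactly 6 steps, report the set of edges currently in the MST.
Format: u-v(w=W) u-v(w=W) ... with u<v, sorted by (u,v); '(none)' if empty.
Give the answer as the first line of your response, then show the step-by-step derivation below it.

0-1(w=6) 1-3(w=9) 1-6(w=2) 2-5(w=12) 3-5(w=2) 4-6(w=4)

step 1: add edge 0-1 (w=6); MST = {0-1(w=6)}
step 2: add edge 1-6 (w=2); MST = {0-1(w=6) 1-6(w=2)}
step 3: add edge 4-6 (w=4); MST = {0-1(w=6) 1-6(w=2) 4-6(w=4)}
step 4: add edge 1-3 (w=9); MST = {0-1(w=6) 1-3(w=9) 1-6(w=2) 4-6(w=4)}
step 5: add edge 3-5 (w=2); MST = {0-1(w=6) 1-3(w=9) 1-6(w=2) 3-5(w=2) 4-6(w=4)}
step 6: add edge 2-5 (w=12); MST = {0-1(w=6) 1-3(w=9) 1-6(w=2) 2-5(w=12) 3-5(w=2) 4-6(w=4)}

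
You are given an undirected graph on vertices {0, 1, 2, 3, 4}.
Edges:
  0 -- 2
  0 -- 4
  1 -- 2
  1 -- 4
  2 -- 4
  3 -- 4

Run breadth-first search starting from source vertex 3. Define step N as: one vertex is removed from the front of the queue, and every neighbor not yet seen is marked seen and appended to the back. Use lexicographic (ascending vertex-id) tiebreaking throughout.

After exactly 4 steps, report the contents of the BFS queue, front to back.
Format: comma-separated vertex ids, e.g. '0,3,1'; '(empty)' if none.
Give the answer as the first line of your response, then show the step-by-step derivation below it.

2

step 1: dequeue 3; queue=[4]; order=3
step 2: dequeue 4; queue=[0,1,2]; order=3,4
step 3: dequeue 0; queue=[1,2]; order=3,4,0
step 4: dequeue 1; queue=[2]; order=3,4,0,1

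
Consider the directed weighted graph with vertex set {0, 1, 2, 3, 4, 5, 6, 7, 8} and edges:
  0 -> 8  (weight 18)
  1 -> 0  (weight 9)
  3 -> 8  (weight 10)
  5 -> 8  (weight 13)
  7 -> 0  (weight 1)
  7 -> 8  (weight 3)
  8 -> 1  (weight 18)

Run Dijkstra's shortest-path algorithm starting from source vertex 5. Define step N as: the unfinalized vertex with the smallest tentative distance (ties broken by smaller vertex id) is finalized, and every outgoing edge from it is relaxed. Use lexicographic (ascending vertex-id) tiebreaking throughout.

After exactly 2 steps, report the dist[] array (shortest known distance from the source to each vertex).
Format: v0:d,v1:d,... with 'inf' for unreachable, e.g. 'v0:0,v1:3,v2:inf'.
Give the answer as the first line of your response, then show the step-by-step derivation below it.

v0:inf,v1:31,v2:inf,v3:inf,v4:inf,v5:0,v6:inf,v7:inf,v8:13

step 1: dist = v0:inf,v1:inf,v2:inf,v3:inf,v4:inf,v5:0,v6:inf,v7:inf,v8:13
step 2: dist = v0:inf,v1:31,v2:inf,v3:inf,v4:inf,v5:0,v6:inf,v7:inf,v8:13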